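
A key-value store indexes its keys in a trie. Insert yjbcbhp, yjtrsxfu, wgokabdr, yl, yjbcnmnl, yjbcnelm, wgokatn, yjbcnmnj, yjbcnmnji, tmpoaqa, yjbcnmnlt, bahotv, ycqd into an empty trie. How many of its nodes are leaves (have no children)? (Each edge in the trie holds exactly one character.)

11

A leaf is a node with no children — equivalently, the end of a word that is not a proper prefix of any other stored word.
Those words: "bahotv", "tmpoaqa", "wgokabdr", "wgokatn", "ycqd", "yjbcbhp", "yjbcnelm", "yjbcnmnji", "yjbcnmnlt", "yjtrsxfu", "yl"
Leaf count: 11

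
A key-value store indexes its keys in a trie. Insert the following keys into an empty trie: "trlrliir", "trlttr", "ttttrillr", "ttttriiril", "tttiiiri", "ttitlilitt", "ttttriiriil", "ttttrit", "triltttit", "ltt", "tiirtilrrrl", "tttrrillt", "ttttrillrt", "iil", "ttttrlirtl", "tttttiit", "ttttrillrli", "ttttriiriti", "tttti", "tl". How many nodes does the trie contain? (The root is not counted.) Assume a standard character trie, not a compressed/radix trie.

Trace insertions, counting only characters that open a new branch:
  "trlrliir" → 8 new (t, r, l, r, l, i, i, r)
  "trlttr" → prefix "trl" already present; 3 new (t, t, r)
  "ttttrillr" → prefix "t" already present; 8 new (t, t, t, r, i, l, l, r)
  "ttttriiril" → prefix "ttttri" already present; 4 new (i, r, i, l)
  "tttiiiri" → prefix "ttt" already present; 5 new (i, i, i, r, i)
  "ttitlilitt" → prefix "tt" already present; 8 new (i, t, l, i, l, i, t, t)
  "ttttriiriil" → prefix "ttttriiri" already present; 2 new (i, l)
  "ttttrit" → prefix "ttttri" already present; 1 new (t)
  "triltttit" → prefix "tr" already present; 7 new (i, l, t, t, t, i, t)
  "ltt" → 3 new (l, t, t)
  "tiirtilrrrl" → prefix "t" already present; 10 new (i, i, r, t, i, l, r, r, r, l)
  "tttrrillt" → prefix "ttt" already present; 6 new (r, r, i, l, l, t)
  "ttttrillrt" → prefix "ttttrillr" already present; 1 new (t)
  "iil" → 3 new (i, i, l)
  "ttttrlirtl" → prefix "ttttr" already present; 5 new (l, i, r, t, l)
  "tttttiit" → prefix "tttt" already present; 4 new (t, i, i, t)
  "ttttrillrli" → prefix "ttttrillr" already present; 2 new (l, i)
  "ttttriiriti" → prefix "ttttriiri" already present; 2 new (t, i)
  "tttti" → prefix "tttt" already present; 1 new (i)
  "tl" → prefix "t" already present; 1 new (l)
Total nodes = 8 + 3 + 8 + 4 + 5 + 8 + 2 + 1 + 7 + 3 + 10 + 6 + 1 + 3 + 5 + 4 + 2 + 2 + 1 + 1 = 84

84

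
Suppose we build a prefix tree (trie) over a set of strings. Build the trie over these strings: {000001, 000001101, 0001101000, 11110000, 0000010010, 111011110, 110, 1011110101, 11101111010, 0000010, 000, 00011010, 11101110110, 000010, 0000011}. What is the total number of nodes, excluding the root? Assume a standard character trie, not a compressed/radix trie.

52

Trace insertions, counting only characters that open a new branch:
  "000001" → 6 new (0, 0, 0, 0, 0, 1)
  "000001101" → prefix "000001" already present; 3 new (1, 0, 1)
  "0001101000" → prefix "000" already present; 7 new (1, 1, 0, 1, 0, 0, 0)
  "11110000" → 8 new (1, 1, 1, 1, 0, 0, 0, 0)
  "0000010010" → prefix "000001" already present; 4 new (0, 0, 1, 0)
  "111011110" → prefix "111" already present; 6 new (0, 1, 1, 1, 1, 0)
  "110" → prefix "11" already present; 1 new (0)
  "1011110101" → prefix "1" already present; 9 new (0, 1, 1, 1, 1, 0, 1, 0, 1)
  "11101111010" → prefix "111011110" already present; 2 new (1, 0)
  "0000010" → prefix "0000010" already present; 0 new (none)
  "000" → prefix "000" already present; 0 new (none)
  "00011010" → prefix "00011010" already present; 0 new (none)
  "11101110110" → prefix "1110111" already present; 4 new (0, 1, 1, 0)
  "000010" → prefix "0000" already present; 2 new (1, 0)
  "0000011" → prefix "0000011" already present; 0 new (none)
Total nodes = 6 + 3 + 7 + 8 + 4 + 6 + 1 + 9 + 2 + 0 + 0 + 0 + 4 + 2 + 0 = 52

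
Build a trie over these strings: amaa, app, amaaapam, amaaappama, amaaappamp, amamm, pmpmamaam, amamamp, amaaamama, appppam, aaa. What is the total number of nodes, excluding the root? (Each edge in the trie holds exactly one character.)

Count nodes per top-level branch (shared prefixes stored once):
  'a'-branch (aaa, amaa, amaaamama, amaaapam, amaaappama, amaaappamp, amamamp, amamm, app, appppam): 30 nodes
  'p'-branch (pmpmamaam): 9 nodes
Sum: 39

39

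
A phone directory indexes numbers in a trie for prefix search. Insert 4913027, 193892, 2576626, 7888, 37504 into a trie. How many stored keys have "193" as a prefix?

1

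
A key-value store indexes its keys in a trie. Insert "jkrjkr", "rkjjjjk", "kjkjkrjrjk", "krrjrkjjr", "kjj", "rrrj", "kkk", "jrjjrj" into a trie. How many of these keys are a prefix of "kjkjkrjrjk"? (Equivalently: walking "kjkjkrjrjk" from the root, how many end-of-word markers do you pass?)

1

Check each prefix of "kjkjkrjrjk" against the stored set — each match is an end-marker on the path.
Prefixes of the query that are stored words: "kjkjkrjrjk"
Count: 1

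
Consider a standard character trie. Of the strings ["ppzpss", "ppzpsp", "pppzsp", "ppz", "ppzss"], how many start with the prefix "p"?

5

Filter for entries beginning with "p":
Words under "p": pppzsp, ppz, ppzpsp, ppzpss, ppzss
Count: 5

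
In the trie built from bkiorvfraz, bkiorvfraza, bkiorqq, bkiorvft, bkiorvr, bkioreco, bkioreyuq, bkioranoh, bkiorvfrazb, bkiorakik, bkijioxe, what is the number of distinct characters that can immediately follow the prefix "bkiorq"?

1

The children of the "bkiorq" node are the distinct next characters among strings starting with "bkiorq".
Distinct next characters after "bkiorq": q.
That node has 1 child edge.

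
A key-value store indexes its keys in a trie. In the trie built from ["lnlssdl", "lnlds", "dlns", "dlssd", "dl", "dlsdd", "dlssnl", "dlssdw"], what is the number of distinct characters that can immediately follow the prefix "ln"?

1

Follow the path "ln" to its node, then look at its outgoing edges.
Characters that immediately follow "ln" among the stored strings: {l}.
That node has 1 child edge.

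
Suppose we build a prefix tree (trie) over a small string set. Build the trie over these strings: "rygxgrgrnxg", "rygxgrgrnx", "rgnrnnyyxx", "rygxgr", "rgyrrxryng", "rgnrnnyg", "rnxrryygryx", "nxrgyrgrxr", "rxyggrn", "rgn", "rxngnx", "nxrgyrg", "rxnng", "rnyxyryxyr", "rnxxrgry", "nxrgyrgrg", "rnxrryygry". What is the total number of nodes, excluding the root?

75

For each word, the new-node count is its length minus the longest prefix already in the trie:
  "rygxgrgrnxg" → 11 new (r, y, g, x, g, r, g, r, n, x, g)
  "rygxgrgrnx" → prefix "rygxgrgrnx" already present; 0 new (none)
  "rgnrnnyyxx" → prefix "r" already present; 9 new (g, n, r, n, n, y, y, x, x)
  "rygxgr" → prefix "rygxgr" already present; 0 new (none)
  "rgyrrxryng" → prefix "rg" already present; 8 new (y, r, r, x, r, y, n, g)
  "rgnrnnyg" → prefix "rgnrnny" already present; 1 new (g)
  "rnxrryygryx" → prefix "r" already present; 10 new (n, x, r, r, y, y, g, r, y, x)
  "nxrgyrgrxr" → 10 new (n, x, r, g, y, r, g, r, x, r)
  "rxyggrn" → prefix "r" already present; 6 new (x, y, g, g, r, n)
  "rgn" → prefix "rgn" already present; 0 new (none)
  "rxngnx" → prefix "rx" already present; 4 new (n, g, n, x)
  "nxrgyrg" → prefix "nxrgyrg" already present; 0 new (none)
  "rxnng" → prefix "rxn" already present; 2 new (n, g)
  "rnyxyryxyr" → prefix "rn" already present; 8 new (y, x, y, r, y, x, y, r)
  "rnxxrgry" → prefix "rnx" already present; 5 new (x, r, g, r, y)
  "nxrgyrgrg" → prefix "nxrgyrgr" already present; 1 new (g)
  "rnxrryygry" → prefix "rnxrryygry" already present; 0 new (none)
Total nodes = 11 + 0 + 9 + 0 + 8 + 1 + 10 + 10 + 6 + 0 + 4 + 0 + 2 + 8 + 5 + 1 + 0 = 75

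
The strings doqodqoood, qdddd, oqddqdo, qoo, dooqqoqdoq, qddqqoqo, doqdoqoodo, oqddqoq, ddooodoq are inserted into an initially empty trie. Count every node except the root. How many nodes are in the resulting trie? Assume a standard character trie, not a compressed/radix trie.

Trace insertions, counting only characters that open a new branch:
  "doqodqoood" → 10 new (d, o, q, o, d, q, o, o, o, d)
  "qdddd" → 5 new (q, d, d, d, d)
  "oqddqdo" → 7 new (o, q, d, d, q, d, o)
  "qoo" → prefix "q" already present; 2 new (o, o)
  "dooqqoqdoq" → prefix "do" already present; 8 new (o, q, q, o, q, d, o, q)
  "qddqqoqo" → prefix "qdd" already present; 5 new (q, q, o, q, o)
  "doqdoqoodo" → prefix "doq" already present; 7 new (d, o, q, o, o, d, o)
  "oqddqoq" → prefix "oqddq" already present; 2 new (o, q)
  "ddooodoq" → prefix "d" already present; 7 new (d, o, o, o, d, o, q)
Total nodes = 10 + 5 + 7 + 2 + 8 + 5 + 7 + 2 + 7 = 53

53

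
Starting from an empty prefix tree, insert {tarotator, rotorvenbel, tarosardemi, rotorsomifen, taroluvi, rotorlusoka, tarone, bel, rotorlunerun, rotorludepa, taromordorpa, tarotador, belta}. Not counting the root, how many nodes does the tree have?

71

For each word, the new-node count is its length minus the longest prefix already in the trie:
  "tarotator" → 9 new (t, a, r, o, t, a, t, o, r)
  "rotorvenbel" → 11 new (r, o, t, o, r, v, e, n, b, e, l)
  "tarosardemi" → prefix "taro" already present; 7 new (s, a, r, d, e, m, i)
  "rotorsomifen" → prefix "rotor" already present; 7 new (s, o, m, i, f, e, n)
  "taroluvi" → prefix "taro" already present; 4 new (l, u, v, i)
  "rotorlusoka" → prefix "rotor" already present; 6 new (l, u, s, o, k, a)
  "tarone" → prefix "taro" already present; 2 new (n, e)
  "bel" → 3 new (b, e, l)
  "rotorlunerun" → prefix "rotorlu" already present; 5 new (n, e, r, u, n)
  "rotorludepa" → prefix "rotorlu" already present; 4 new (d, e, p, a)
  "taromordorpa" → prefix "taro" already present; 8 new (m, o, r, d, o, r, p, a)
  "tarotador" → prefix "tarota" already present; 3 new (d, o, r)
  "belta" → prefix "bel" already present; 2 new (t, a)
Total nodes = 9 + 11 + 7 + 7 + 4 + 6 + 2 + 3 + 5 + 4 + 8 + 3 + 2 = 71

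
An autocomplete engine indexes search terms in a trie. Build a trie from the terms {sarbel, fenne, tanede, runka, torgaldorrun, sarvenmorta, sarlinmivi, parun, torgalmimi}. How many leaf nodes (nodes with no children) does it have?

Leaves are exactly the stored words that no other stored word extends.
Those words: "fenne", "parun", "runka", "sarbel", "sarlinmivi", "sarvenmorta", "tanede", "torgaldorrun", "torgalmimi"
Leaf count: 9

9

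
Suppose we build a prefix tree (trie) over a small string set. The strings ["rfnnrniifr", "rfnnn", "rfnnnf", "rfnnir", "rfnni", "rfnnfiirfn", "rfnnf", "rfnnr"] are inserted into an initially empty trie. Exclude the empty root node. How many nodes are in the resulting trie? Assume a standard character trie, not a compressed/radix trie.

Trace insertions, counting only characters that open a new branch:
  "rfnnrniifr" → 10 new (r, f, n, n, r, n, i, i, f, r)
  "rfnnn" → prefix "rfnn" already present; 1 new (n)
  "rfnnnf" → prefix "rfnnn" already present; 1 new (f)
  "rfnnir" → prefix "rfnn" already present; 2 new (i, r)
  "rfnni" → prefix "rfnni" already present; 0 new (none)
  "rfnnfiirfn" → prefix "rfnn" already present; 6 new (f, i, i, r, f, n)
  "rfnnf" → prefix "rfnnf" already present; 0 new (none)
  "rfnnr" → prefix "rfnnr" already present; 0 new (none)
Total nodes = 10 + 1 + 1 + 2 + 0 + 6 + 0 + 0 = 20

20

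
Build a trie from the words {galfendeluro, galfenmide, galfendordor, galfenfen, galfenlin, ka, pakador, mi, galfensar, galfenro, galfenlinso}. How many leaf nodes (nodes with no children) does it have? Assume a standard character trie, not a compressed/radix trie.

10

A leaf is a node with no children — equivalently, the end of a word that is not a proper prefix of any other stored word.
Those words: "galfendeluro", "galfendordor", "galfenfen", "galfenlinso", "galfenmide", "galfenro", "galfensar", "ka", "mi", "pakador"
Leaf count: 10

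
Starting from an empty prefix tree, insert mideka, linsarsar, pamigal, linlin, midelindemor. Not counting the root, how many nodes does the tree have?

33

For each word, the new-node count is its length minus the longest prefix already in the trie:
  "mideka" → 6 new (m, i, d, e, k, a)
  "linsarsar" → 9 new (l, i, n, s, a, r, s, a, r)
  "pamigal" → 7 new (p, a, m, i, g, a, l)
  "linlin" → prefix "lin" already present; 3 new (l, i, n)
  "midelindemor" → prefix "mide" already present; 8 new (l, i, n, d, e, m, o, r)
Total nodes = 6 + 9 + 7 + 3 + 8 = 33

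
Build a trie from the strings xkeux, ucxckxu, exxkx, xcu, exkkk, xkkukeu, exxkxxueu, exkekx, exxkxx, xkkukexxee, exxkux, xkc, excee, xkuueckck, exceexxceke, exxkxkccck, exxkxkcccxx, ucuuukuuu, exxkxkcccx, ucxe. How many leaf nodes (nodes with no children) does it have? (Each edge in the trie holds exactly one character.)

Leaves are exactly the stored words that no other stored word extends.
Those words: "exceexxceke", "exkekx", "exkkk", "exxkux", "exxkxkccck", "exxkxkcccxx", "exxkxxueu", "ucuuukuuu", "ucxckxu", "ucxe", "xcu", "xkc", "xkeux", "xkkukeu", "xkkukexxee", "xkuueckck"
Leaf count: 16

16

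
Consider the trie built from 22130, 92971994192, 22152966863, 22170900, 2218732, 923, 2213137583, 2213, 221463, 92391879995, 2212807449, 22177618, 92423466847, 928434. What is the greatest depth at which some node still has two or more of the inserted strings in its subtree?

4

Look for the deepest trie node that still has at least two words in its subtree.
e.g. "2213" and "22130" share the prefix "2213" of length 4; no pair shares a longer one.
Longest shared-prefix length: 4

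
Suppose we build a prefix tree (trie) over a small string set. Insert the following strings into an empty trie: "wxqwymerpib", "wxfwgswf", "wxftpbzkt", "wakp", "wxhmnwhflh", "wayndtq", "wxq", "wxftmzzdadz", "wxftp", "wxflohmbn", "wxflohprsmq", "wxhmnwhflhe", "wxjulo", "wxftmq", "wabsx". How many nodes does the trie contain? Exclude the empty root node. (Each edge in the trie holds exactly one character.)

Insert word by word; a character creates a node only if that edge doesn't already exist:
  "wxqwymerpib" → 11 new (w, x, q, w, y, m, e, r, p, i, b)
  "wxfwgswf" → prefix "wx" already present; 6 new (f, w, g, s, w, f)
  "wxftpbzkt" → prefix "wxf" already present; 6 new (t, p, b, z, k, t)
  "wakp" → prefix "w" already present; 3 new (a, k, p)
  "wxhmnwhflh" → prefix "wx" already present; 8 new (h, m, n, w, h, f, l, h)
  "wayndtq" → prefix "wa" already present; 5 new (y, n, d, t, q)
  "wxq" → prefix "wxq" already present; 0 new (none)
  "wxftmzzdadz" → prefix "wxft" already present; 7 new (m, z, z, d, a, d, z)
  "wxftp" → prefix "wxftp" already present; 0 new (none)
  "wxflohmbn" → prefix "wxf" already present; 6 new (l, o, h, m, b, n)
  "wxflohprsmq" → prefix "wxfloh" already present; 5 new (p, r, s, m, q)
  "wxhmnwhflhe" → prefix "wxhmnwhflh" already present; 1 new (e)
  "wxjulo" → prefix "wx" already present; 4 new (j, u, l, o)
  "wxftmq" → prefix "wxftm" already present; 1 new (q)
  "wabsx" → prefix "wa" already present; 3 new (b, s, x)
Total nodes = 11 + 6 + 6 + 3 + 8 + 5 + 0 + 7 + 0 + 6 + 5 + 1 + 4 + 1 + 3 = 66

66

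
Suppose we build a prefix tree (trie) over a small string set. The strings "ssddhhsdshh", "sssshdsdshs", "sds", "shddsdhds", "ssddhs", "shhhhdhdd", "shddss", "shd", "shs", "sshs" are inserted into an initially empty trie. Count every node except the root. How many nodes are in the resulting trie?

42

Count nodes per top-level branch (shared prefixes stored once):
  's'-branch (sds, shd, shddsdhds, shddss, shhhhdhdd, shs, ssddhhsdshh, ssddhs, sshs, sssshdsdshs): 42 nodes
Sum: 42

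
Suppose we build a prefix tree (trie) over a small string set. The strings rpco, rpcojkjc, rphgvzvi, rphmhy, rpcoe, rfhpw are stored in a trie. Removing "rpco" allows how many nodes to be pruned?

A node on "rpco"'s path can go only if nothing else ends at it or branches off below it.
Every node on "rpco" is still needed (e.g. by "rpcojkjc"), so nothing is freed.
Nodes removed: 0

0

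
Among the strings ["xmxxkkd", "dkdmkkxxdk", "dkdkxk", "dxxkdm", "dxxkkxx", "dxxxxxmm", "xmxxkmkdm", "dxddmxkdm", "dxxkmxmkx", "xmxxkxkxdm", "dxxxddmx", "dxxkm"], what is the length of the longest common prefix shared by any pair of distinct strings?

Equivalently: take the maximum, over all pairs, of their longest common prefix length.
"dxxkm" and "dxxkmxmkx" agree on "dxxkm" (5 characters) before diverging; nothing deeper is shared.
Longest shared-prefix length: 5

5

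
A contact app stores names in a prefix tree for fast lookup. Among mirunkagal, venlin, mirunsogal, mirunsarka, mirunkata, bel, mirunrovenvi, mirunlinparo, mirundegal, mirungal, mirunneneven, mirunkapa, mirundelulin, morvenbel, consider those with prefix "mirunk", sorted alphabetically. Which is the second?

mirunkapa

Filter for "mirunk…" and sort: "mirunkagal", "mirunkapa", "mirunkata"
Position 2: mirunkapa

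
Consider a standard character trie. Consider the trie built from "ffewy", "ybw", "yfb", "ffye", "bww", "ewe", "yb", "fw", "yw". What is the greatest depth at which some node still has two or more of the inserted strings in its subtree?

Equivalently: take the maximum, over all pairs, of their longest common prefix length.
"ffewy" and "ffye" agree on "ff" (2 characters) before diverging; nothing deeper is shared.
Longest shared-prefix length: 2

2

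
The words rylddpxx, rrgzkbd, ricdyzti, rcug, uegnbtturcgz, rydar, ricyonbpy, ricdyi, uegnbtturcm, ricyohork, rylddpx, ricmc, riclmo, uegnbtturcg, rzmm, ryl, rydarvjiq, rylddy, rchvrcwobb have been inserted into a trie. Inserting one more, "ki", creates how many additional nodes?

No existing word starts with "k", so every character of "ki" needs a new node.
2 − 0 = 2 new nodes.

2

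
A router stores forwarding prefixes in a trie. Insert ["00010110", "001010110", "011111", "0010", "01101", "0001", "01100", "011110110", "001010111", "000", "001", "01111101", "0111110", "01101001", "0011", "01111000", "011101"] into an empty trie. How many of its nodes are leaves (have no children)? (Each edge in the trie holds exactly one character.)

Leaves are exactly the stored words that no other stored word extends.
Those words: "00010110", "001010110", "001010111", "0011", "01100", "01101001", "011101", "01111000", "011110110", "01111101"
Leaf count: 10

10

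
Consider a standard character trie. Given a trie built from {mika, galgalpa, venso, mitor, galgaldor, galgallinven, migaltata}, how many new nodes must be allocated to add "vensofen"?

3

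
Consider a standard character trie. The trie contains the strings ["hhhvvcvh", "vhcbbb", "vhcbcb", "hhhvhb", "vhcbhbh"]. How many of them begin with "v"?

3

Walk to "v"; the words in its subtree are exactly those with that prefix.
Matches: "vhcbbb", "vhcbcb", "vhcbhbh"
Count: 3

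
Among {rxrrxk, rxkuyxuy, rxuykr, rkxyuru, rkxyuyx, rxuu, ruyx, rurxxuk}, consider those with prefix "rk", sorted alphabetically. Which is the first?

DFS of the "rk" subtree visits, in order: "rkxyuru", "rkxyuyx"
The 1st is rkxyuru.

rkxyuru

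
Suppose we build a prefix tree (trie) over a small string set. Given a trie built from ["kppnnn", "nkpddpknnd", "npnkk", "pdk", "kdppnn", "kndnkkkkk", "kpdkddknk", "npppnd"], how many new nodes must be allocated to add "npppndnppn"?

4

The longest prefix of "npppndnppn" already in the trie is "npppnd" (length 6).
Each of the 4 remaining characters creates one node.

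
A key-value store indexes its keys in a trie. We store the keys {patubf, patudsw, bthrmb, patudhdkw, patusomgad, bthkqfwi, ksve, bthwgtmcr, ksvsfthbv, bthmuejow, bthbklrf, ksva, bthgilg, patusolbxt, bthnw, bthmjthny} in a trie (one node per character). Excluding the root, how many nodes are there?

73

For each word, the new-node count is its length minus the longest prefix already in the trie:
  "patubf" → 6 new (p, a, t, u, b, f)
  "patudsw" → prefix "patu" already present; 3 new (d, s, w)
  "bthrmb" → 6 new (b, t, h, r, m, b)
  "patudhdkw" → prefix "patud" already present; 4 new (h, d, k, w)
  "patusomgad" → prefix "patu" already present; 6 new (s, o, m, g, a, d)
  "bthkqfwi" → prefix "bth" already present; 5 new (k, q, f, w, i)
  "ksve" → 4 new (k, s, v, e)
  "bthwgtmcr" → prefix "bth" already present; 6 new (w, g, t, m, c, r)
  "ksvsfthbv" → prefix "ksv" already present; 6 new (s, f, t, h, b, v)
  "bthmuejow" → prefix "bth" already present; 6 new (m, u, e, j, o, w)
  "bthbklrf" → prefix "bth" already present; 5 new (b, k, l, r, f)
  "ksva" → prefix "ksv" already present; 1 new (a)
  "bthgilg" → prefix "bth" already present; 4 new (g, i, l, g)
  "patusolbxt" → prefix "patuso" already present; 4 new (l, b, x, t)
  "bthnw" → prefix "bth" already present; 2 new (n, w)
  "bthmjthny" → prefix "bthm" already present; 5 new (j, t, h, n, y)
Total nodes = 6 + 3 + 6 + 4 + 6 + 5 + 4 + 6 + 6 + 6 + 5 + 1 + 4 + 4 + 2 + 5 = 73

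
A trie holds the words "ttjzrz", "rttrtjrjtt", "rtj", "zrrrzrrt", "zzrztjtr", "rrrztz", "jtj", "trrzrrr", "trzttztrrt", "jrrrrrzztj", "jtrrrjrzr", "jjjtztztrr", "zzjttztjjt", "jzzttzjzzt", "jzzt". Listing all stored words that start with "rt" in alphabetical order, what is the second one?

rttrtjrjtt

DFS of the "rt" subtree visits, in order: "rtj", "rttrtjrjtt"
The 2nd is rttrtjrjtt.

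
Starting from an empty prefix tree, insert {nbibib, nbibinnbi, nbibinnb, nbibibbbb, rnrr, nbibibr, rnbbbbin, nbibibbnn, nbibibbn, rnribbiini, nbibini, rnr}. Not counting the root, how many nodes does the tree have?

34

Insert word by word; a character creates a node only if that edge doesn't already exist:
  "nbibib" → 6 new (n, b, i, b, i, b)
  "nbibinnbi" → prefix "nbibi" already present; 4 new (n, n, b, i)
  "nbibinnb" → prefix "nbibinnb" already present; 0 new (none)
  "nbibibbbb" → prefix "nbibib" already present; 3 new (b, b, b)
  "rnrr" → 4 new (r, n, r, r)
  "nbibibr" → prefix "nbibib" already present; 1 new (r)
  "rnbbbbin" → prefix "rn" already present; 6 new (b, b, b, b, i, n)
  "nbibibbnn" → prefix "nbibibb" already present; 2 new (n, n)
  "nbibibbn" → prefix "nbibibbn" already present; 0 new (none)
  "rnribbiini" → prefix "rnr" already present; 7 new (i, b, b, i, i, n, i)
  "nbibini" → prefix "nbibin" already present; 1 new (i)
  "rnr" → prefix "rnr" already present; 0 new (none)
Total nodes = 6 + 4 + 0 + 3 + 4 + 1 + 6 + 2 + 0 + 7 + 1 + 0 = 34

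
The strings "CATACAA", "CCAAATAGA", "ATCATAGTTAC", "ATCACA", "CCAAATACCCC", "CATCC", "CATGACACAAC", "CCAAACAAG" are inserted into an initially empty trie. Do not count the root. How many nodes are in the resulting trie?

Count nodes per top-level branch (shared prefixes stored once):
  'A'-branch (ATCACA, ATCATAGTTAC): 13 nodes
  'C'-branch (CATACAA, CATCC, CATGACACAAC, CCAAACAAG, CCAAATACCCC, CCAAATAGA): 33 nodes
Sum: 46

46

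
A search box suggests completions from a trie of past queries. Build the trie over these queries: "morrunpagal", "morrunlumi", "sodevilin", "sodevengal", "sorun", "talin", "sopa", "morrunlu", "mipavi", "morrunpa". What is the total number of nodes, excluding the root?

Trace insertions, counting only characters that open a new branch:
  "morrunpagal" → 11 new (m, o, r, r, u, n, p, a, g, a, l)
  "morrunlumi" → prefix "morrun" already present; 4 new (l, u, m, i)
  "sodevilin" → 9 new (s, o, d, e, v, i, l, i, n)
  "sodevengal" → prefix "sodev" already present; 5 new (e, n, g, a, l)
  "sorun" → prefix "so" already present; 3 new (r, u, n)
  "talin" → 5 new (t, a, l, i, n)
  "sopa" → prefix "so" already present; 2 new (p, a)
  "morrunlu" → prefix "morrunlu" already present; 0 new (none)
  "mipavi" → prefix "m" already present; 5 new (i, p, a, v, i)
  "morrunpa" → prefix "morrunpa" already present; 0 new (none)
Total nodes = 11 + 4 + 9 + 5 + 3 + 5 + 2 + 0 + 5 + 0 = 44

44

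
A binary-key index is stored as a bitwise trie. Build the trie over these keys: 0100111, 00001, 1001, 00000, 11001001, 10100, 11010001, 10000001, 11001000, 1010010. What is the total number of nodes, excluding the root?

For each word, the new-node count is its length minus the longest prefix already in the trie:
  "0100111" → 7 new (0, 1, 0, 0, 1, 1, 1)
  "00001" → prefix "0" already present; 4 new (0, 0, 0, 1)
  "1001" → 4 new (1, 0, 0, 1)
  "00000" → prefix "0000" already present; 1 new (0)
  "11001001" → prefix "1" already present; 7 new (1, 0, 0, 1, 0, 0, 1)
  "10100" → prefix "10" already present; 3 new (1, 0, 0)
  "11010001" → prefix "110" already present; 5 new (1, 0, 0, 0, 1)
  "10000001" → prefix "100" already present; 5 new (0, 0, 0, 0, 1)
  "11001000" → prefix "1100100" already present; 1 new (0)
  "1010010" → prefix "10100" already present; 2 new (1, 0)
Total nodes = 7 + 4 + 4 + 1 + 7 + 3 + 5 + 5 + 1 + 2 = 39

39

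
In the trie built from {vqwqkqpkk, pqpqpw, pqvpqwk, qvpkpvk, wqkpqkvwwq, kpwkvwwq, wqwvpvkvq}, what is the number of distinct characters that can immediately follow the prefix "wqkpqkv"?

Walk "wqkpqkv" from the root, arriving at one node.
Characters that immediately follow "wqkpqkv" among the stored strings: {w}.
That node has 1 child edge.

1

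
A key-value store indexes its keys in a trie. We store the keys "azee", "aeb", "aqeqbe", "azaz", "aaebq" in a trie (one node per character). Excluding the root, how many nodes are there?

17

Count nodes per top-level branch (shared prefixes stored once):
  'a'-branch (aaebq, aeb, aqeqbe, azaz, azee): 17 nodes
Sum: 17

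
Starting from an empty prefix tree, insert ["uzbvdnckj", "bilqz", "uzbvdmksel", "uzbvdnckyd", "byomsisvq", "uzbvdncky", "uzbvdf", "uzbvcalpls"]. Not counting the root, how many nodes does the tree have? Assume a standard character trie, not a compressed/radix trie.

Trace insertions, counting only characters that open a new branch:
  "uzbvdnckj" → 9 new (u, z, b, v, d, n, c, k, j)
  "bilqz" → 5 new (b, i, l, q, z)
  "uzbvdmksel" → prefix "uzbvd" already present; 5 new (m, k, s, e, l)
  "uzbvdnckyd" → prefix "uzbvdnck" already present; 2 new (y, d)
  "byomsisvq" → prefix "b" already present; 8 new (y, o, m, s, i, s, v, q)
  "uzbvdncky" → prefix "uzbvdncky" already present; 0 new (none)
  "uzbvdf" → prefix "uzbvd" already present; 1 new (f)
  "uzbvcalpls" → prefix "uzbv" already present; 6 new (c, a, l, p, l, s)
Total nodes = 9 + 5 + 5 + 2 + 8 + 0 + 1 + 6 = 36

36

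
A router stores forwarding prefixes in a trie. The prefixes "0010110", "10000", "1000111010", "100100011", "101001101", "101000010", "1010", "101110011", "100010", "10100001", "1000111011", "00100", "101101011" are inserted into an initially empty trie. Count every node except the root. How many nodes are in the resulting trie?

49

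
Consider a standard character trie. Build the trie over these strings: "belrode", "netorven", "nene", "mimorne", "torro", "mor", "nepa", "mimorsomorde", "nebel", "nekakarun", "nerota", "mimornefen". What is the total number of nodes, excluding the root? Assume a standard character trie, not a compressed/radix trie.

For each word, the new-node count is its length minus the longest prefix already in the trie:
  "belrode" → 7 new (b, e, l, r, o, d, e)
  "netorven" → 8 new (n, e, t, o, r, v, e, n)
  "nene" → prefix "ne" already present; 2 new (n, e)
  "mimorne" → 7 new (m, i, m, o, r, n, e)
  "torro" → 5 new (t, o, r, r, o)
  "mor" → prefix "m" already present; 2 new (o, r)
  "nepa" → prefix "ne" already present; 2 new (p, a)
  "mimorsomorde" → prefix "mimor" already present; 7 new (s, o, m, o, r, d, e)
  "nebel" → prefix "ne" already present; 3 new (b, e, l)
  "nekakarun" → prefix "ne" already present; 7 new (k, a, k, a, r, u, n)
  "nerota" → prefix "ne" already present; 4 new (r, o, t, a)
  "mimornefen" → prefix "mimorne" already present; 3 new (f, e, n)
Total nodes = 7 + 8 + 2 + 7 + 5 + 2 + 2 + 7 + 3 + 7 + 4 + 3 = 57

57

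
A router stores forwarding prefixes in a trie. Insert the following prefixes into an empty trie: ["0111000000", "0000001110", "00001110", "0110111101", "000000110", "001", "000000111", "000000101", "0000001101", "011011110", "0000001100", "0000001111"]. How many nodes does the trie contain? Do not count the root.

37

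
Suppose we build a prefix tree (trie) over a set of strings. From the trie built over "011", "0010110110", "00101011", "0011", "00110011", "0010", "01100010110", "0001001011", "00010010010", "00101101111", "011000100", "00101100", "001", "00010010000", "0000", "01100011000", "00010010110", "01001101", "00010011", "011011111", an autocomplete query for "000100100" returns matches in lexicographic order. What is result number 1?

Words with prefix "000100100", in lexicographic order: "00010010000", "00010010010"
The 1st is 00010010000.

00010010000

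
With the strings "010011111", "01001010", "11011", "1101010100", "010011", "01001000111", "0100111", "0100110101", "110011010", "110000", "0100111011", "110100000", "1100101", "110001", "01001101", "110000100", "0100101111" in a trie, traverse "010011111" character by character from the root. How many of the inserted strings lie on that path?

3

Check each prefix of "010011111" against the stored set — each match is an end-marker on the path.
Prefixes of the query that are stored words: "010011", "0100111", "010011111"
Count: 3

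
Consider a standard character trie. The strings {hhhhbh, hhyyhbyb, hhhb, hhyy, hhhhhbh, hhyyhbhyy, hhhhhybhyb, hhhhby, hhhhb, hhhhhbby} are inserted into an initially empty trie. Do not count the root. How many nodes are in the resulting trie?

Trace insertions, counting only characters that open a new branch:
  "hhhhbh" → 6 new (h, h, h, h, b, h)
  "hhyyhbyb" → prefix "hh" already present; 6 new (y, y, h, b, y, b)
  "hhhb" → prefix "hhh" already present; 1 new (b)
  "hhyy" → prefix "hhyy" already present; 0 new (none)
  "hhhhhbh" → prefix "hhhh" already present; 3 new (h, b, h)
  "hhyyhbhyy" → prefix "hhyyhb" already present; 3 new (h, y, y)
  "hhhhhybhyb" → prefix "hhhhh" already present; 5 new (y, b, h, y, b)
  "hhhhby" → prefix "hhhhb" already present; 1 new (y)
  "hhhhb" → prefix "hhhhb" already present; 0 new (none)
  "hhhhhbby" → prefix "hhhhhb" already present; 2 new (b, y)
Total nodes = 6 + 6 + 1 + 0 + 3 + 3 + 5 + 1 + 0 + 2 = 27

27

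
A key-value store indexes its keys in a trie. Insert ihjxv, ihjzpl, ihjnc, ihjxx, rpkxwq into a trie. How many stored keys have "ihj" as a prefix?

4

Traverse to the node for "ihj", then collect every word in that subtree.
Words under "ihj": ihjnc, ihjxv, ihjxx, ihjzpl
Count: 4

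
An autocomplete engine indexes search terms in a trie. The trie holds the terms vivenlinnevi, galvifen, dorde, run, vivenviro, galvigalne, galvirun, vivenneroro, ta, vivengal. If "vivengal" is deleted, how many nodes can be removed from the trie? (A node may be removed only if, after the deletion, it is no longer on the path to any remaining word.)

3

After clearing the end-marker at "vivengal", prune upward until reaching a node still needed by another word.
The suffix "gal" (3 nodes) is used only by "vivengal"; the node for "viven" still has the child "l", so pruning stops there.
Nodes removed: 3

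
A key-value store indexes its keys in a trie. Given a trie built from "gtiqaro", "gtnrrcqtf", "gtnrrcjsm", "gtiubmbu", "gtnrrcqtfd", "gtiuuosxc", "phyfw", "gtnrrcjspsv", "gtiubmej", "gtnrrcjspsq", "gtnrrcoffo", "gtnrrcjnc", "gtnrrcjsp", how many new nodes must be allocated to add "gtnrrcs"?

1

Walking "gtnrrcs" from the root, the first 6 characters ("gtnrrc") follow existing edges; "s" is the first miss.
So 7 − 6 = 1 new nodes.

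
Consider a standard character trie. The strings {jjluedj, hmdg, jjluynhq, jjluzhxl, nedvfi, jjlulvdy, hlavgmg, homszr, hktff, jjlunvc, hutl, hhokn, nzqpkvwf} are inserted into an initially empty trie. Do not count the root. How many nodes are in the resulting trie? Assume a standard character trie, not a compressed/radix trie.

Trace insertions, counting only characters that open a new branch:
  "jjluedj" → 7 new (j, j, l, u, e, d, j)
  "hmdg" → 4 new (h, m, d, g)
  "jjluynhq" → prefix "jjlu" already present; 4 new (y, n, h, q)
  "jjluzhxl" → prefix "jjlu" already present; 4 new (z, h, x, l)
  "nedvfi" → 6 new (n, e, d, v, f, i)
  "jjlulvdy" → prefix "jjlu" already present; 4 new (l, v, d, y)
  "hlavgmg" → prefix "h" already present; 6 new (l, a, v, g, m, g)
  "homszr" → prefix "h" already present; 5 new (o, m, s, z, r)
  "hktff" → prefix "h" already present; 4 new (k, t, f, f)
  "jjlunvc" → prefix "jjlu" already present; 3 new (n, v, c)
  "hutl" → prefix "h" already present; 3 new (u, t, l)
  "hhokn" → prefix "h" already present; 4 new (h, o, k, n)
  "nzqpkvwf" → prefix "n" already present; 7 new (z, q, p, k, v, w, f)
Total nodes = 7 + 4 + 4 + 4 + 6 + 4 + 6 + 5 + 4 + 3 + 3 + 4 + 7 = 61

61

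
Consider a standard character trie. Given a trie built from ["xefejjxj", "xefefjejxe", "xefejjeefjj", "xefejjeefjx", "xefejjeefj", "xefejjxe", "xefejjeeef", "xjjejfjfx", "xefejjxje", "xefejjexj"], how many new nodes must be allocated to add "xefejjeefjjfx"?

"xefejjeefjj" is already a path in the trie; the remaining "fx" must be added.
New nodes needed: |"xefejjeefjjfx"| − 11 = 13 − 11 = 2.

2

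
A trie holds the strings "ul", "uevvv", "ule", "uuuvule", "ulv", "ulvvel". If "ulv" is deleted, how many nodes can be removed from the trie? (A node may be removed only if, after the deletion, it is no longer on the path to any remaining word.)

A node on "ulv"'s path can go only if nothing else ends at it or branches off below it.
Every node on "ulv" is still needed (e.g. by "ulvvel"), so nothing is freed.
Nodes removed: 0

0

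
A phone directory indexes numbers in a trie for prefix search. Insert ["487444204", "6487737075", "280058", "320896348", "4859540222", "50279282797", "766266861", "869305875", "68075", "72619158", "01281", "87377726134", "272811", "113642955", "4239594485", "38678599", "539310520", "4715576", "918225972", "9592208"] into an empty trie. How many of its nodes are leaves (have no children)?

A leaf is a node with no children — equivalently, the end of a word that is not a proper prefix of any other stored word.
Those words: "01281", "113642955", "272811", "280058", "320896348", "38678599", "4239594485", "4715576", "4859540222", "487444204", "50279282797", "539310520", "6487737075", "68075", "72619158", "766266861", "869305875", "87377726134", "918225972", "9592208"
Leaf count: 20

20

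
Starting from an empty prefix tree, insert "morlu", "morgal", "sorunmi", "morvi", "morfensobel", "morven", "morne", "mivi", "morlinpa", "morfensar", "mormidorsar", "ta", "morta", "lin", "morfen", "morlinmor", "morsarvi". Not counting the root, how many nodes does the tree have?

Count nodes per top-level branch (shared prefixes stored once):
  'l'-branch (lin): 3 nodes
  'm'-branch (mivi, morfen, morfensar, morfensobel, morgal, morlinmor, morlinpa, morlu, mormidorsar, morne, morsarvi, morta, morven, morvi): 49 nodes
  's'-branch (sorunmi): 7 nodes
  't'-branch (ta): 2 nodes
Sum: 61

61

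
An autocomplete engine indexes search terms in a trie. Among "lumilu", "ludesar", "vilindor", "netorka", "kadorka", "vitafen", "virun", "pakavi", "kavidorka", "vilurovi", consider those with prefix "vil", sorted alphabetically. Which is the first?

vilindor

DFS of the "vil" subtree visits, in order: "vilindor", "vilurovi"
Position 1: vilindor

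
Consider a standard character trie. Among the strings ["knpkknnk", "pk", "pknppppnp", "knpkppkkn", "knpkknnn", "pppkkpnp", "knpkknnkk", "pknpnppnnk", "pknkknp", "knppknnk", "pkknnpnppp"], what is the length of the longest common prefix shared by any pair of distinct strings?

Look for the deepest trie node that still has at least two words in its subtree.
e.g. "knpkknnk" and "knpkknnkk" share the prefix "knpkknnk" of length 8; no pair shares a longer one.
Longest shared-prefix length: 8

8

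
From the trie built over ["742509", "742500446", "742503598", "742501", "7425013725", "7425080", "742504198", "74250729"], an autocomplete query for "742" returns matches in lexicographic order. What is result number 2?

DFS of the "742" subtree visits, in order: "742500446", "742501", "7425013725", "742503598", "742504198", "74250729", "7425080", "742509"
Position 2: 742501

742501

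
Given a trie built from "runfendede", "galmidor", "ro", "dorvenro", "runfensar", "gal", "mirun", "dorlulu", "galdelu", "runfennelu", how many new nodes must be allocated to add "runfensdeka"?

4

"runfens" is already a path in the trie; the remaining "deka" must be added.
So 11 − 7 = 4 new nodes.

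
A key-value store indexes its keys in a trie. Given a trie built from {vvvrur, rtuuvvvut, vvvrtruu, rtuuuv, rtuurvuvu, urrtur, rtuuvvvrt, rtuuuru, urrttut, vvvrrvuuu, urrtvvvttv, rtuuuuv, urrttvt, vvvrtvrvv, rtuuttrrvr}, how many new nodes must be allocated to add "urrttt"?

"urrtt" is already a path in the trie; the remaining "t" must be added.
Each of the 1 remaining characters creates one node.

1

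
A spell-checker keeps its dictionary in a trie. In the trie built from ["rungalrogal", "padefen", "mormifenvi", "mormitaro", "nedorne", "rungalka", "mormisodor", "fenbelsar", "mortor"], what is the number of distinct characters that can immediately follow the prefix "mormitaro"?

Walk "mormitaro" from the root, arriving at one node.
No stored string extends past "mormitaro".
That node has 0 child edges.

0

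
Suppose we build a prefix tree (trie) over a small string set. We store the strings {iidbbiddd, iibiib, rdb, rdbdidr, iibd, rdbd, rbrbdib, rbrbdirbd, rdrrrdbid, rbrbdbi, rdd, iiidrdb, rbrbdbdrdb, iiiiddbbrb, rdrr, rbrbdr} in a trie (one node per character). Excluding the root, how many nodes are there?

57

For each word, the new-node count is its length minus the longest prefix already in the trie:
  "iidbbiddd" → 9 new (i, i, d, b, b, i, d, d, d)
  "iibiib" → prefix "ii" already present; 4 new (b, i, i, b)
  "rdb" → 3 new (r, d, b)
  "rdbdidr" → prefix "rdb" already present; 4 new (d, i, d, r)
  "iibd" → prefix "iib" already present; 1 new (d)
  "rdbd" → prefix "rdbd" already present; 0 new (none)
  "rbrbdib" → prefix "r" already present; 6 new (b, r, b, d, i, b)
  "rbrbdirbd" → prefix "rbrbdi" already present; 3 new (r, b, d)
  "rdrrrdbid" → prefix "rd" already present; 7 new (r, r, r, d, b, i, d)
  "rbrbdbi" → prefix "rbrbd" already present; 2 new (b, i)
  "rdd" → prefix "rd" already present; 1 new (d)
  "iiidrdb" → prefix "ii" already present; 5 new (i, d, r, d, b)
  "rbrbdbdrdb" → prefix "rbrbdb" already present; 4 new (d, r, d, b)
  "iiiiddbbrb" → prefix "iii" already present; 7 new (i, d, d, b, b, r, b)
  "rdrr" → prefix "rdrr" already present; 0 new (none)
  "rbrbdr" → prefix "rbrbd" already present; 1 new (r)
Total nodes = 9 + 4 + 3 + 4 + 1 + 0 + 6 + 3 + 7 + 2 + 1 + 5 + 4 + 7 + 0 + 1 = 57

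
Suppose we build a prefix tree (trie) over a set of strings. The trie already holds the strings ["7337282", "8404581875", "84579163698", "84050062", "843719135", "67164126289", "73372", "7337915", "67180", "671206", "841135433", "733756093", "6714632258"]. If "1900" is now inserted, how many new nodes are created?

"1900" shares no prefix with any stored word, so all 4 characters open new nodes.
4 − 0 = 4 new nodes.

4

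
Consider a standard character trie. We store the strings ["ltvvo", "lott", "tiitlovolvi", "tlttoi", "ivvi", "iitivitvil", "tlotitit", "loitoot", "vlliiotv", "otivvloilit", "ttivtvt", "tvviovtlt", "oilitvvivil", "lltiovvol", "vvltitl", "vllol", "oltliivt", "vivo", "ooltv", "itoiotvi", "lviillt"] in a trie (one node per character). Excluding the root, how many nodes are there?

For each word, the new-node count is its length minus the longest prefix already in the trie:
  "ltvvo" → 5 new (l, t, v, v, o)
  "lott" → prefix "l" already present; 3 new (o, t, t)
  "tiitlovolvi" → 11 new (t, i, i, t, l, o, v, o, l, v, i)
  "tlttoi" → prefix "t" already present; 5 new (l, t, t, o, i)
  "ivvi" → 4 new (i, v, v, i)
  "iitivitvil" → prefix "i" already present; 9 new (i, t, i, v, i, t, v, i, l)
  "tlotitit" → prefix "tl" already present; 6 new (o, t, i, t, i, t)
  "loitoot" → prefix "lo" already present; 5 new (i, t, o, o, t)
  "vlliiotv" → 8 new (v, l, l, i, i, o, t, v)
  "otivvloilit" → 11 new (o, t, i, v, v, l, o, i, l, i, t)
  "ttivtvt" → prefix "t" already present; 6 new (t, i, v, t, v, t)
  "tvviovtlt" → prefix "t" already present; 8 new (v, v, i, o, v, t, l, t)
  "oilitvvivil" → prefix "o" already present; 10 new (i, l, i, t, v, v, i, v, i, l)
  "lltiovvol" → prefix "l" already present; 8 new (l, t, i, o, v, v, o, l)
  "vvltitl" → prefix "v" already present; 6 new (v, l, t, i, t, l)
  "vllol" → prefix "vll" already present; 2 new (o, l)
  "oltliivt" → prefix "o" already present; 7 new (l, t, l, i, i, v, t)
  "vivo" → prefix "v" already present; 3 new (i, v, o)
  "ooltv" → prefix "o" already present; 4 new (o, l, t, v)
  "itoiotvi" → prefix "i" already present; 7 new (t, o, i, o, t, v, i)
  "lviillt" → prefix "l" already present; 6 new (v, i, i, l, l, t)
Total nodes = 5 + 3 + 11 + 5 + 4 + 9 + 6 + 5 + 8 + 11 + 6 + 8 + 10 + 8 + 6 + 2 + 7 + 3 + 4 + 7 + 6 = 134

134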